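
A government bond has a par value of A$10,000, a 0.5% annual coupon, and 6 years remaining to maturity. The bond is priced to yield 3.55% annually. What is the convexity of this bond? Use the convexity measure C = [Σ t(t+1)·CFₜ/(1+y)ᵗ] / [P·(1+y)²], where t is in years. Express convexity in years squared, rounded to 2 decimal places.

38.45

With y = 0.0355:
  t   CF        PV=CF/(1+0.0355)^t    t·PV        t(t+1)·PV
  1        50.00        48.2859        48.2859          96.5717
  2        50.00        46.6305        93.2609         279.7828
  3        50.00        45.0318       135.0955         540.3821
  4        50.00        43.4880       173.9521         869.7603
  5        50.00        41.9971       209.9856       1,259.9135
  6    10,050.00     8,152.0239    48,912.1432     342,385.0023
  Σ                  8,377.4572    49,572.7232     345,431.4128
P = 8,377.4572.
Convexity = Σ t(t+1)·PV / [P·(1+y)²] = 345,431.4128 / (8,377.4572 × 1.072260) = 38.45470.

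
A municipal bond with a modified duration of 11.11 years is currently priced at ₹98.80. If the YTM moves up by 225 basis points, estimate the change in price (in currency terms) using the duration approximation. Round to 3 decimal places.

-₹24.698

Duration approximation: ΔP/P ≈ -D_mod · Δy = -11.11 × (+0.0225) = -0.249975.
ΔP ≈ 98.80 × (-0.249975) = -24.69753.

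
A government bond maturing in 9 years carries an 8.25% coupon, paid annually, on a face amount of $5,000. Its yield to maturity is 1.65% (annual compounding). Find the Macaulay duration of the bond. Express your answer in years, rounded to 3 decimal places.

Periodic yield y = 0.0165. Discount each cash flow and weight by its year:
  t   CF        PV=CF/(1+0.0165)^t    t·PV
  1       412.50       405.8042       405.8042
  2       412.50       399.2171       798.4343
  3       412.50       392.7370     1,178.2110
  4       412.50       386.3620     1,545.4481
  5       412.50       380.0905     1,900.4526
  6       412.50       373.9208     2,243.5250
  7       412.50       367.8513     2,574.9590
  8       412.50       361.8803     2,895.0420
  9     5,412.50     4,671.2323    42,041.0904
  Σ                  7,739.0955    55,582.9666
Price P = Σ PV = 7,739.0955.
Macaulay duration = Σ(t·PV) / P = 55,582.9666 / 7,739.0955 = 7.18210 years.

7.182 years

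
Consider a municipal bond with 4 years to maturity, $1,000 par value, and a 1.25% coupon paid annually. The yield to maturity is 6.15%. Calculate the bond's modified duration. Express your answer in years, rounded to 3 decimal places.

3.691 years

Periodic yield y = 0.0615. First find Macaulay duration:
  t   CF        PV=CF/(1+0.0615)^t    t·PV
  1        12.50        11.7758        11.7758
  2        12.50        11.0935        22.1871
  3        12.50        10.4508        31.3524
  4     1,012.50       797.4713     3,189.8850
  Σ                    830.7914     3,255.2003
P = 830.7914; Macaulay duration = 3,255.2003 / 830.7914 = 3.91819 years.
Modified duration = D_Mac / (1 + y) = 3.91819 / 1.0615 = 3.69118 years.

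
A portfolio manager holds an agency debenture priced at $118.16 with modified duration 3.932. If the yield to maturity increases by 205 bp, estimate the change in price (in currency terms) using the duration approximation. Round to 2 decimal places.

-$9.52

Duration approximation: ΔP/P ≈ -D_mod · Δy = -3.932 × (+0.0205) = -0.080606.
ΔP ≈ 118.16 × (-0.080606) = -9.52440496.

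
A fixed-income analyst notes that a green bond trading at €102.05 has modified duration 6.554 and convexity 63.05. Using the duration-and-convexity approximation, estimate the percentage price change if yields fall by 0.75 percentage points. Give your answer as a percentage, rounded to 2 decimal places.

Duration effect: -D_mod·Δy = -6.554 × (-0.0075) = +0.049155
Convexity effect: ½·C·(Δy)² = 0.5 × 63.05 × (-0.0075)² = +0.00177328125
ΔP/P ≈ +0.049155 + 0.00177328125 = +0.05092828125
= +5.092828125%.

+5.09%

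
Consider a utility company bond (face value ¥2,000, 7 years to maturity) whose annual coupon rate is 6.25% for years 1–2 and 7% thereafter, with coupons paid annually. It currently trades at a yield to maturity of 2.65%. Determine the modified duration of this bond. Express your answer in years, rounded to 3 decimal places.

Periodic yield y = 0.0265. First find Macaulay duration:
  t   CF        PV=CF/(1+0.0265)^t    t·PV
  1       125.00       121.7730       121.7730
  2       125.00       118.6293       237.2587
  3       140.00       129.4348       388.3045
  4       140.00       126.0934       504.3734
  5       140.00       122.8382       614.1908
  6       140.00       119.6670       718.0019
  7     2,140.00     1,781.9729    12,473.8104
  Σ                  2,520.4086    15,057.7126
P = 2,520.4086; Macaulay duration = 15,057.7126 / 2,520.4086 = 5.97431 years.
Modified duration = D_Mac / (1 + y) = 5.97431 / 1.0265 = 5.82008 years.

5.820 years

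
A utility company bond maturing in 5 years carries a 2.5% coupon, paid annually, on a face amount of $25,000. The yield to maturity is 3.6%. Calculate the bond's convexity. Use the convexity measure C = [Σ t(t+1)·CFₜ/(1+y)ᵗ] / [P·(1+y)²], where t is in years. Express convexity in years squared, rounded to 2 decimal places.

26.13

With y = 0.036:
  t   CF        PV=CF/(1+0.036)^t    t·PV        t(t+1)·PV
  1       625.00       603.2819       603.2819       1,206.5637
  2       625.00       582.3184     1,164.6368       3,493.9103
  3       625.00       562.0834     1,686.2502       6,745.0007
  4       625.00       542.5515     2,170.2061      10,851.0307
  5    25,625.00    21,471.6341   107,358.1703     644,149.0220
  Σ                 23,761.8692   112,982.5453     666,445.5274
P = 23,761.8692.
Convexity = Σ t(t+1)·PV / [P·(1+y)²] = 666,445.5274 / (23,761.8692 × 1.073296) = 26.13151.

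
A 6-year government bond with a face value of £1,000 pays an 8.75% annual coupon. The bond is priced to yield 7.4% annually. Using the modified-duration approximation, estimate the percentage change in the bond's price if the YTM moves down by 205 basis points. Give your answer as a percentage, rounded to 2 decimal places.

+9.45%

Periodic yield y = 0.074. Modified duration first:
  t   CF        PV=CF/(1+0.074)^t    t·PV
  1        87.50        81.4711        81.4711
  2        87.50        75.8577       151.7153
  3        87.50        70.6310       211.8929
  4        87.50        65.7644       263.0576
  5        87.50        61.2332       306.1658
  6     1,087.50       708.6040     4,251.6238
  Σ                  1,063.5613     5,265.9266
P = 1,063.5613; D_Mac = 4.95122 yrs; D_mod = 4.95122/(1+0.074) = 4.61007 yrs.
ΔP/P ≈ -D_mod · Δy = -4.61007 × (-0.0205) = +0.094507 = +9.4507%.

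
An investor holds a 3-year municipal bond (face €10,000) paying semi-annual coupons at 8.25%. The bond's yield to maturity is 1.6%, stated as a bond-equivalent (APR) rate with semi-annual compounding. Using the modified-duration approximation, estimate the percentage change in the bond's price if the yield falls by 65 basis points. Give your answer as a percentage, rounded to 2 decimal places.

Periodic yield y = 0.008. Modified duration first:
  t   CF        PV=CF/(1+0.008)^t    t·PV
  1       412.50       409.2262       409.2262
  2       412.50       405.9784       811.9567
  3       412.50       402.7563     1,208.2689
  4       412.50       399.5598     1,598.2393
  5       412.50       396.3887     1,981.9436
  6    10,412.50     9,926.4011    59,558.4069
  Σ                 11,940.3106    65,568.0417
P = 11,940.3106; D_Mac = 5.49132 half-year periods = 2.74566 yrs; D_mod = 2.74566/(1+0.008) = 2.72387 yrs.
ΔP/P ≈ -D_mod · Δy = -2.72387 × (-0.0065) = +0.017705 = +1.7705%.

+1.77%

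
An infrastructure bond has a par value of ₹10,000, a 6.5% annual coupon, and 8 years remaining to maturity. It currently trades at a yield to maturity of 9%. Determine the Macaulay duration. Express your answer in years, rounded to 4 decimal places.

Periodic yield y = 0.09. Discount each cash flow and weight by its year:
  t   CF        PV=CF/(1+0.09)^t    t·PV
  1       650.00       596.3303       596.3303
  2       650.00       547.0920     1,094.1840
  3       650.00       501.9193     1,505.7578
  4       650.00       460.4764     1,841.9055
  5       650.00       422.4554     2,112.2770
  6       650.00       387.5738     2,325.4426
  7       650.00       355.5723     2,489.0058
  8    10,650.00     5,344.8759    42,759.0070
  Σ                  8,616.2952    54,723.9100
Price P = Σ PV = 8,616.2952.
Macaulay duration = Σ(t·PV) / P = 54,723.9100 / 8,616.2952 = 6.35121 years.

6.3512 years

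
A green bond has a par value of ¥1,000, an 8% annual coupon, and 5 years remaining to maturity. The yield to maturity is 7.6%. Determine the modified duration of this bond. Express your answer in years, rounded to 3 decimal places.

Periodic yield y = 0.076. First find Macaulay duration:
  t   CF        PV=CF/(1+0.076)^t    t·PV
  1        80.00        74.3494        74.3494
  2        80.00        69.0980       138.1960
  3        80.00        64.2175       192.6524
  4        80.00        59.6817       238.7266
  5     1,080.00       748.7941     3,743.9704
  Σ                  1,016.1406     4,387.8948
P = 1,016.1406; Macaulay duration = 4,387.8948 / 1,016.1406 = 4.31820 years.
Modified duration = D_Mac / (1 + y) = 4.31820 / 1.076 = 4.01319 years.

4.013 years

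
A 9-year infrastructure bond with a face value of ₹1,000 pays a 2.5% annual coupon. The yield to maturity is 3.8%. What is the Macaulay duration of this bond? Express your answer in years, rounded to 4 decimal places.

8.1170 years

Periodic yield y = 0.038. Discount each cash flow and weight by its year:
  t   CF        PV=CF/(1+0.038)^t    t·PV
  1        25.00        24.0848        24.0848
  2        25.00        23.2031        46.4061
  3        25.00        22.3536        67.0609
  4        25.00        21.5353        86.1411
  5        25.00        20.7469       103.7345
  6        25.00        19.9874       119.9243
  7        25.00        19.2557       134.7897
  8        25.00        18.5507       148.4059
  9     1,025.00       732.7363     6,594.6263
  Σ                    902.4537     7,325.1736
Price P = Σ PV = 902.4537.
Macaulay duration = Σ(t·PV) / P = 7,325.1736 / 902.4537 = 8.11695 years.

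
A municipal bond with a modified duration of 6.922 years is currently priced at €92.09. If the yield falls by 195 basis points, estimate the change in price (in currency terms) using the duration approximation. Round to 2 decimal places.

+€12.43

Duration approximation: ΔP/P ≈ -D_mod · Δy = -6.922 × (-0.0195) = +0.134979.
ΔP ≈ 92.09 × (+0.134979) = +12.43021611.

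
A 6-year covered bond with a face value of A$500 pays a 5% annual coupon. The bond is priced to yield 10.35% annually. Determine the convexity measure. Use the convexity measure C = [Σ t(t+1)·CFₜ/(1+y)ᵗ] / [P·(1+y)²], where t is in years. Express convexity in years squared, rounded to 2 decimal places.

28.60

With y = 0.1035:
  t   CF        PV=CF/(1+0.1035)^t    t·PV        t(t+1)·PV
  1        25.00        22.6552        22.6552          45.3104
  2        25.00        20.5303        41.0606         123.1818
  3        25.00        18.6047        55.8141         223.2566
  4        25.00        16.8597        67.4389         337.1946
  5        25.00        15.2784        76.3921         458.3525
  6       525.00       290.7537     1,744.5223      12,211.6562
  Σ                    384.6821     2,007.8833      13,398.9521
P = 384.6821.
Convexity = Σ t(t+1)·PV / [P·(1+y)²] = 13,398.9521 / (384.6821 × 1.217712) = 28.60383.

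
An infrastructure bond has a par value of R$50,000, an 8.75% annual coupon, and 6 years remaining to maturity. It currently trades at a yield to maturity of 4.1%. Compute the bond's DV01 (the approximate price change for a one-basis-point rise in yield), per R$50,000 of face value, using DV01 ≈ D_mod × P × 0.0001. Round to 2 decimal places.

R$30.07

Periodic yield y = 0.041.
  t   CF        PV=CF/(1+0.041)^t    t·PV
  1     4,375.00     4,202.6897     4,202.6897
  2     4,375.00     4,037.1659     8,074.3318
  3     4,375.00     3,878.1613    11,634.4839
  4     4,375.00     3,725.4191    14,901.6765
  5     4,375.00     3,578.6927    17,893.4636
  6    54,375.00    42,726.2614   256,357.5682
  Σ                 62,148.3902   313,064.2138
P = 62,148.3902; D_Mac = 5.03737 yrs; D_mod = 4.83897 yrs.
DV01 ≈ 4.83897 × 62,148.3902 × 0.0001 = 30.073412.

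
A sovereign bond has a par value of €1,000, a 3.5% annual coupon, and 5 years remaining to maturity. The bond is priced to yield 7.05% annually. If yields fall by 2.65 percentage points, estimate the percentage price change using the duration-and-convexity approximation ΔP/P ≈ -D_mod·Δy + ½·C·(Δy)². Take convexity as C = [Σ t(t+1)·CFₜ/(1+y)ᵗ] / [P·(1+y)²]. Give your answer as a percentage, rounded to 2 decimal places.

With y = 0.0705:
  t   CF        PV=CF/(1+0.0705)^t    t·PV        t(t+1)·PV
  1        35.00        32.6950        32.6950          65.3900
  2        35.00        30.5418        61.0836         183.2508
  3        35.00        28.5304        85.5912         342.3649
  4        35.00        26.6515       106.6059         533.0296
  5     1,035.00       736.2189     3,681.0947      22,086.5685
  Σ                    854.6376     3,967.0705      23,210.6039
P = 854.6376; D_Mac = 4.64182 yrs; D_mod = 4.33612 yrs; C = 23.69906.
Duration effect: -4.33612 × (-0.0265) = +0.114907
Convexity effect: 0.5 × 23.69906 × (-0.0265)² = +0.0083213
ΔP/P ≈ +0.114907 + 0.0083213 = +0.123228 = +12.3228%.

+12.32%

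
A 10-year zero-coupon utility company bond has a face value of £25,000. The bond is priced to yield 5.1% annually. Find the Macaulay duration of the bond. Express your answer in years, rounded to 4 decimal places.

A zero-coupon bond has a single cash flow at maturity, so its Macaulay duration equals its maturity: 10 years.

10.0000 years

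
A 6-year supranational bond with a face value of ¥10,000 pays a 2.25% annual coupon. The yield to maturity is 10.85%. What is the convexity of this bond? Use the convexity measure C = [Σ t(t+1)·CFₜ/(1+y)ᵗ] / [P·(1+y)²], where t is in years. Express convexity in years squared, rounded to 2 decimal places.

31.03

With y = 0.1085:
  t   CF        PV=CF/(1+0.1085)^t    t·PV        t(t+1)·PV
  1       225.00       202.9770       202.9770         405.9540
  2       225.00       183.1096       366.2192       1,098.6576
  3       225.00       165.1868       495.5605       1,982.2420
  4       225.00       149.0183       596.0734       2,980.3668
  5       225.00       134.4324       672.1621       4,032.9727
  6    10,225.00     5,511.2376    33,067.4254     231,471.9778
  Σ                  6,345.9618    35,400.4176     241,972.1709
P = 6,345.9618.
Convexity = Σ t(t+1)·PV / [P·(1+y)²] = 241,972.1709 / (6,345.9618 × 1.228772) = 31.03106.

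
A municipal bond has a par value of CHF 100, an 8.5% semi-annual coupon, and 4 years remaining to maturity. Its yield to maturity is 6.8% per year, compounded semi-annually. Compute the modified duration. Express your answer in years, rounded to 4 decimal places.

3.3760 years

Periodic yield y = 0.034. First find Macaulay duration:
  t   CF        PV=CF/(1+0.034)^t    t·PV
  1         4.25         4.1103         4.1103
  2         4.25         3.9751         7.9502
  3         4.25         3.8444        11.5332
  4         4.25         3.7180        14.8719
  5         4.25         3.5957        17.9786
  6         4.25         3.4775        20.8649
  7         4.25         3.3631        23.5420
  8       104.25        79.7833       638.2660
  Σ                    105.8673       739.1171
P = 105.8673; Macaulay duration = 739.1171 / 105.8673 = 6.98154 half-year periods = 3.49077 years.
Modified duration = D_Mac / (1 + y) = 3.49077 / 1.034 = 3.37599 years.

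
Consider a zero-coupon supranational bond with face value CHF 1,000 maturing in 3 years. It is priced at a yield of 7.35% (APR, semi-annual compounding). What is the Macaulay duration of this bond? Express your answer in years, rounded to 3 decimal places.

3.000 years

A zero-coupon bond has a single cash flow at maturity, so its Macaulay duration equals its maturity: 3 years.
(Equivalently: 6 semi-annual periods ÷ 2 = 3 years.)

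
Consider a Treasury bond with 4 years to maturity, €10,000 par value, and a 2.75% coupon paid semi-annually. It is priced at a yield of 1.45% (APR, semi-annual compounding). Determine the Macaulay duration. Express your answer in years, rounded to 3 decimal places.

Periodic yield y = 0.00725. Discount each cash flow and weight by its period:
  t   CF        PV=CF/(1+0.00725)^t    t·PV
  1       137.50       136.5103       136.5103
  2       137.50       135.5277       271.0554
  3       137.50       134.5522       403.6567
  4       137.50       133.5837       534.3350
  5       137.50       132.6222       663.1111
  6       137.50       131.6676       790.0058
  7       137.50       130.7199       915.0394
  8    10,137.50     9,568.2532    76,546.0255
  Σ                 10,503.4370    80,259.7392
Price P = Σ PV = 10,503.4370.
Macaulay duration = Σ(t·PV) / P = 80,259.7392 / 10,503.4370 = 7.64128 half-year periods.
In years: 7.64128 / 2 = 3.82064 years.

3.821 years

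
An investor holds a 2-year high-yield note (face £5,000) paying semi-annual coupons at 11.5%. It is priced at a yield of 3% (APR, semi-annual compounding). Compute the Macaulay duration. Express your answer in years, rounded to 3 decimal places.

1.855 years

Periodic yield y = 0.015. Discount each cash flow and weight by its period:
  t   CF        PV=CF/(1+0.015)^t    t·PV
  1       287.50       283.2512       283.2512
  2       287.50       279.0653       558.1305
  3       287.50       274.9411       824.8234
  4     5,287.50     4,981.7991    19,927.1965
  Σ                  5,819.0567    21,593.4016
Price P = Σ PV = 5,819.0567.
Macaulay duration = Σ(t·PV) / P = 21,593.4016 / 5,819.0567 = 3.71081 half-year periods.
In years: 3.71081 / 2 = 1.85540 years.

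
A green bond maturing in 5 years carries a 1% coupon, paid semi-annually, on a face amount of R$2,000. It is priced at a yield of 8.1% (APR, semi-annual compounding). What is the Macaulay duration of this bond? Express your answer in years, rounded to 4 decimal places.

Periodic yield y = 0.0405. Discount each cash flow and weight by its period:
  t   CF        PV=CF/(1+0.0405)^t    t·PV
  1        10.00         9.6108         9.6108
  2        10.00         9.2367        18.4734
  3        10.00         8.8772        26.6315
  4        10.00         8.5316        34.1265
  5        10.00         8.1995        40.9977
  6        10.00         7.8804        47.2823
  7        10.00         7.5737        53.0156
  8        10.00         7.2789        58.2309
  9        10.00         6.9955        62.9599
  10    2,010.00     1,351.3729    13,513.7292
  Σ                  1,425.5571    13,865.0576
Price P = Σ PV = 1,425.5571.
Macaulay duration = Σ(t·PV) / P = 13,865.0576 / 1,425.5571 = 9.72606 half-year periods.
In years: 9.72606 / 2 = 4.86303 years.

4.8630 years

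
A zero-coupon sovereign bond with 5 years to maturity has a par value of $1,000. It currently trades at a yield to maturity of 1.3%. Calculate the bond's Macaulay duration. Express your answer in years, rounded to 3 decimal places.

5.000 years

A zero-coupon bond has a single cash flow at maturity, so its Macaulay duration equals its maturity: 5 years.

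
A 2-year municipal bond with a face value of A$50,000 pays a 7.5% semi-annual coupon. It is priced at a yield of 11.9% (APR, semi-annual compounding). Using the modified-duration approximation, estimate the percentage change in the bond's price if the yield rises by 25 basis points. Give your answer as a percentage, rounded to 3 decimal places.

Periodic yield y = 0.0595. Modified duration first:
  t   CF        PV=CF/(1+0.0595)^t    t·PV
  1     1,875.00     1,769.7027     1,769.7027
  2     1,875.00     1,670.3187     3,340.6375
  3     1,875.00     1,576.5160     4,729.5481
  4    51,875.00    41,167.4783   164,669.9133
  Σ                 46,184.0158   174,509.8015
P = 46,184.0158; D_Mac = 3.77858 half-year periods = 1.88929 yrs; D_mod = 1.88929/(1+0.0595) = 1.78319 yrs.
ΔP/P ≈ -D_mod · Δy = -1.78319 × (+0.0025) = -0.004458 = -0.4458%.

-0.446%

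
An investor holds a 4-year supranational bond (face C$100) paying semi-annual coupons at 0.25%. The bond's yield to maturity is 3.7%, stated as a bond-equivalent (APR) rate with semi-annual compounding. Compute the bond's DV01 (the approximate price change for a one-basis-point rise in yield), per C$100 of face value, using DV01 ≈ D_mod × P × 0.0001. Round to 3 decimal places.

C$0.034

Periodic yield y = 0.0185.
  t   CF        PV=CF/(1+0.0185)^t    t·PV
  1        0.125         0.1227         0.1227
  2        0.125         0.1205         0.2410
  3        0.125         0.1183         0.3549
  4        0.125         0.1162         0.4646
  5        0.125         0.1141         0.5703
  6        0.125         0.1120         0.6719
  7        0.125         0.1099         0.7696
  8      100.125        86.4678       691.7422
  Σ                     87.2815       694.9373
P = 87.2815; D_Mac = 7.96203 half-year periods = 3.98101 yrs; D_mod = 3.90870 yrs.
DV01 ≈ 3.90870 × 87.2815 × 0.0001 = 0.034116.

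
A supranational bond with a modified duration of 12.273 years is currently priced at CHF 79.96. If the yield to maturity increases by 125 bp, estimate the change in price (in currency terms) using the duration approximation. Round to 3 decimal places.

Duration approximation: ΔP/P ≈ -D_mod · Δy = -12.273 × (+0.0125) = -0.1534125.
ΔP ≈ 79.96 × (-0.1534125) = -12.2668635.

-CHF 12.267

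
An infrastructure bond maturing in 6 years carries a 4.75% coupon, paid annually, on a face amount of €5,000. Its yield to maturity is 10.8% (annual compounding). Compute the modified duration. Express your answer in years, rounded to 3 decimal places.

4.728 years

Periodic yield y = 0.108. First find Macaulay duration:
  t   CF        PV=CF/(1+0.108)^t    t·PV
  1       237.50       214.3502       214.3502
  2       237.50       193.4568       386.9137
  3       237.50       174.6000       523.8001
  4       237.50       157.5813       630.3250
  5       237.50       142.2214       711.1068
  6     5,237.50     2,830.6454    16,983.8726
  Σ                  3,712.8551    19,450.3684
P = 3,712.8551; Macaulay duration = 19,450.3684 / 3,712.8551 = 5.23866 years.
Modified duration = D_Mac / (1 + y) = 5.23866 / 1.108 = 4.72803 years.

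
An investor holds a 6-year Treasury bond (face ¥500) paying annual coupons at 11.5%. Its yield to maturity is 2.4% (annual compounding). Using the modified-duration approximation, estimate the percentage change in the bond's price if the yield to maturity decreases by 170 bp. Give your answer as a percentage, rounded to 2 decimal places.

+8.16%

Periodic yield y = 0.024. Modified duration first:
  t   CF        PV=CF/(1+0.024)^t    t·PV
  1        57.50        56.1523        56.1523
  2        57.50        54.8363       109.6725
  3        57.50        53.5510       160.6531
  4        57.50        52.2959       209.1838
  5        57.50        51.0703       255.3513
  6       557.50       483.5542     2,901.3250
  Σ                    751.4600     3,692.3381
P = 751.4600; D_Mac = 4.91355 yrs; D_mod = 4.91355/(1+0.024) = 4.79839 yrs.
ΔP/P ≈ -D_mod · Δy = -4.79839 × (-0.017) = +0.081573 = +8.1573%.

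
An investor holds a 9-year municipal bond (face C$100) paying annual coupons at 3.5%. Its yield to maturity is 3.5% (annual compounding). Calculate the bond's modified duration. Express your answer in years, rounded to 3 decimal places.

7.608 years

Periodic yield y = 0.035. First find Macaulay duration:
  t   CF        PV=CF/(1+0.035)^t    t·PV
  1         3.50         3.3816         3.3816
  2         3.50         3.2673         6.5346
  3         3.50         3.1568         9.4704
  4         3.50         3.0500        12.2002
  5         3.50         2.9469        14.7345
  6         3.50         2.8473        17.0835
  7         3.50         2.7510        19.2568
  8         3.50         2.6579        21.2635
  9       103.50        75.9412       683.4704
  Σ                    100.0000       787.3956
P = 100.0000; Macaulay duration = 787.3956 / 100.0000 = 7.87396 years.
Modified duration = D_Mac / (1 + y) = 7.87396 / 1.035 = 7.60769 years.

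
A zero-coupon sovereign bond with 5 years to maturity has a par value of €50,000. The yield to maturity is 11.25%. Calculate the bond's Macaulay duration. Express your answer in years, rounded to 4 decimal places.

A zero-coupon bond has a single cash flow at maturity, so its Macaulay duration equals its maturity: 5 years.

5.0000 years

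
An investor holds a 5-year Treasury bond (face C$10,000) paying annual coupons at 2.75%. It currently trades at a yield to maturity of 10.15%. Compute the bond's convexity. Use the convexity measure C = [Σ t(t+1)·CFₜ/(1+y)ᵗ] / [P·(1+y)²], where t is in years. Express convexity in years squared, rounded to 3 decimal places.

22.667

With y = 0.1015:
  t   CF        PV=CF/(1+0.1015)^t    t·PV        t(t+1)·PV
  1       275.00       249.6596       249.6596         499.3191
  2       275.00       226.6542       453.3083       1,359.9249
  3       275.00       205.7686       617.3059       2,469.2237
  4       275.00       186.8077       747.2307       3,736.1533
  5    10,275.00     6,336.6442    31,683.2211     190,099.3263
  Σ                  7,205.5342    33,750.7255     198,163.9473
P = 7,205.5342.
Convexity = Σ t(t+1)·PV / [P·(1+y)²] = 198,163.9473 / (7,205.5342 × 1.213302) = 22.66676.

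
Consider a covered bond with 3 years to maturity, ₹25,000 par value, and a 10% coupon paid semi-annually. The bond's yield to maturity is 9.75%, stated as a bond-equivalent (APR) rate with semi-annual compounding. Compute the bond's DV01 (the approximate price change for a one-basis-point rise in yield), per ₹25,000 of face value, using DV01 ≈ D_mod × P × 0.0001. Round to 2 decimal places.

Periodic yield y = 0.04875.
  t   CF        PV=CF/(1+0.04875)^t    t·PV
  1     1,250.00     1,191.8951     1,191.8951
  2     1,250.00     1,136.4912     2,272.9823
  3     1,250.00     1,083.6626     3,250.9878
  4     1,250.00     1,033.2897     4,133.1590
  5     1,250.00       985.2584     4,926.2920
  6    26,250.00    19,728.6544   118,371.9263
  Σ                 25,159.2514   134,147.2425
P = 25,159.2514; D_Mac = 5.33193 half-year periods = 2.66596 yrs; D_mod = 2.54204 yrs.
DV01 ≈ 2.54204 × 25,159.2514 × 0.0001 = 6.395578.

₹6.40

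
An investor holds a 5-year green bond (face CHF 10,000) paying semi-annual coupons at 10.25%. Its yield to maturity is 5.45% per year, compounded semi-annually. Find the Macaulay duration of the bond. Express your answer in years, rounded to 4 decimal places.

4.1333 years

Periodic yield y = 0.02725. Discount each cash flow and weight by its period:
  t   CF        PV=CF/(1+0.02725)^t    t·PV
  1       512.50       498.9048       498.9048
  2       512.50       485.6703       971.3407
  3       512.50       472.7869     1,418.3607
  4       512.50       460.2452     1,840.9808
  5       512.50       448.0362     2,240.1811
  6       512.50       436.1511     2,616.9066
  7       512.50       424.5813     2,972.0688
  8       512.50       413.3183     3,306.5467
  9       512.50       402.3542     3,621.1876
  10   10,512.50     8,034.2346    80,342.3461
  Σ                 12,076.2830    99,828.8238
Price P = Σ PV = 12,076.2830.
Macaulay duration = Σ(t·PV) / P = 99,828.8238 / 12,076.2830 = 8.26652 half-year periods.
In years: 8.26652 / 2 = 4.13326 years.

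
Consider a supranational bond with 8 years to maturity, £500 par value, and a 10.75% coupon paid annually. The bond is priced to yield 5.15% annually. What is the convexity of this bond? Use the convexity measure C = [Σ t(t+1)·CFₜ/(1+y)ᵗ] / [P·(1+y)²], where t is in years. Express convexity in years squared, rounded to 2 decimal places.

44.63

With y = 0.0515:
  t   CF        PV=CF/(1+0.0515)^t    t·PV        t(t+1)·PV
  1        53.75        51.1175        51.1175         102.2349
  2        53.75        48.6138        97.2277         291.6830
  3        53.75        46.2328       138.6985         554.7942
  4        53.75        43.9685       175.8739         879.3694
  5        53.75        41.8150       209.0750       1,254.4499
  6        53.75        39.7670       238.6020       1,670.2139
  7        53.75        37.8193       264.7351       2,117.8810
  8       553.75       370.5438     2,964.3502      26,679.1519
  Σ                    679.8777     4,139.6799      33,549.7783
P = 679.8777.
Convexity = Σ t(t+1)·PV / [P·(1+y)²] = 33,549.7783 / (679.8777 × 1.105652) = 44.63138.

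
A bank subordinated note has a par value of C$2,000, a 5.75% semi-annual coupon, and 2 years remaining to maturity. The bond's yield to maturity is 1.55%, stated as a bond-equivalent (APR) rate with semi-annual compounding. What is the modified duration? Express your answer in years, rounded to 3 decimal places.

Periodic yield y = 0.00775. First find Macaulay duration:
  t   CF        PV=CF/(1+0.00775)^t    t·PV
  1        57.50        57.0578        57.0578
  2        57.50        56.6190       113.2380
  3        57.50        56.1836       168.5507
  4     2,057.50     1,994.9344     7,979.7376
  Σ                  2,164.7948     8,318.5841
P = 2,164.7948; Macaulay duration = 8,318.5841 / 2,164.7948 = 3.84267 half-year periods = 1.92133 years.
Modified duration = D_Mac / (1 + y) = 1.92133 / 1.00775 = 1.90656 years.

1.907 years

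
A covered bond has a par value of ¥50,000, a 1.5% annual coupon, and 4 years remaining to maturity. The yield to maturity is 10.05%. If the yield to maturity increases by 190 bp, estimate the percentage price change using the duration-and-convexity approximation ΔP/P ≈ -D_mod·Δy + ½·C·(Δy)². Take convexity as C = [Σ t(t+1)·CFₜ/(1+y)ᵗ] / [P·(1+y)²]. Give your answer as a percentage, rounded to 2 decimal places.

-6.44%

With y = 0.1005:
  t   CF        PV=CF/(1+0.1005)^t    t·PV        t(t+1)·PV
  1       750.00       681.5084       681.5084       1,363.0168
  2       750.00       619.2716     1,238.5432       3,715.6297
  3       750.00       562.7184     1,688.1552       6,752.6209
  4    50,750.00    34,599.9809   138,399.9236     691,999.6180
  Σ                 36,463.4793   142,008.1304     703,830.8853
P = 36,463.4793; D_Mac = 3.89453 yrs; D_mod = 3.53887 yrs; C = 15.93786.
Duration effect: -3.53887 × (+0.019) = -0.067239
Convexity effect: 0.5 × 15.93786 × (0.019)² = +0.0028768
ΔP/P ≈ -0.067239 + 0.0028768 = -0.064362 = -6.4362%.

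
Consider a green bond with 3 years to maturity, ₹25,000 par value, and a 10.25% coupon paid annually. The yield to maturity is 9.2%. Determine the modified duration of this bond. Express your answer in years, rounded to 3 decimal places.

2.503 years

Periodic yield y = 0.092. First find Macaulay duration:
  t   CF        PV=CF/(1+0.092)^t    t·PV
  1     2,562.50     2,346.6117     2,346.6117
  2     2,562.50     2,148.9118     4,297.8237
  3    27,562.50    21,166.5800    63,499.7399
  Σ                 25,662.1035    70,144.1753
P = 25,662.1035; Macaulay duration = 70,144.1753 / 25,662.1035 = 2.73338 years.
Modified duration = D_Mac / (1 + y) = 2.73338 / 1.092 = 2.50309 years.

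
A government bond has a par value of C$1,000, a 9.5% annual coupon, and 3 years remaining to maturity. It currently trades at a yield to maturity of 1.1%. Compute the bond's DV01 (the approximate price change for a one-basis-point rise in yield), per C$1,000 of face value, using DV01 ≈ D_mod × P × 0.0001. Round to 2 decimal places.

Periodic yield y = 0.011.
  t   CF        PV=CF/(1+0.011)^t    t·PV
  1        95.00        93.9664        93.9664
  2        95.00        92.9440       185.8880
  3     1,095.00     1,059.6456     3,178.9369
  Σ                  1,246.5560     3,458.7912
P = 1,246.5560; D_Mac = 2.77468 yrs; D_mod = 2.74449 yrs.
DV01 ≈ 2.74449 × 1,246.5560 × 0.0001 = 0.342116.

C$0.34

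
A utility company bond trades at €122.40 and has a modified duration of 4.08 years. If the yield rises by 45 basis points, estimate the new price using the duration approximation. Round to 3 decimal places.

€120.153

Duration approximation: ΔP/P ≈ -D_mod · Δy = -4.08 × (+0.0045) = -0.018360.
New price ≈ 122.40 × (1 - 0.018360) = 120.152736.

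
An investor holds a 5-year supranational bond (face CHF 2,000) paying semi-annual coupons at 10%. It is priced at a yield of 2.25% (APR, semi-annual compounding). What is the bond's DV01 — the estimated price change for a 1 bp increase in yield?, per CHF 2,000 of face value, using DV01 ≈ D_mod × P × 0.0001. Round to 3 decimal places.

Periodic yield y = 0.01125.
  t   CF        PV=CF/(1+0.01125)^t    t·PV
  1       100.00        98.8875        98.8875
  2       100.00        97.7874       195.5748
  3       100.00        96.6995       290.0986
  4       100.00        95.6238       382.4951
  5       100.00        94.5600       472.7999
  6       100.00        93.5080       561.0480
  7       100.00        92.4677       647.2742
  8       100.00        91.4391       731.5124
  9       100.00        90.4218       813.7963
  10    2,100.00     1,877.7335    18,777.3347
  Σ                  2,729.1283    22,970.8216
P = 2,729.1283; D_Mac = 8.41691 half-year periods = 4.20845 yrs; D_mod = 4.16164 yrs.
DV01 ≈ 4.16164 × 2,729.1283 × 0.0001 = 1.135764.

CHF 1.136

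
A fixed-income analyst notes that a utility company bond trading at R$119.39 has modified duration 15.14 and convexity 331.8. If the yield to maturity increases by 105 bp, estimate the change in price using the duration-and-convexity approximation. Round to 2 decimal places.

-R$16.80

Duration effect: -D_mod·Δy = -15.14 × (+0.0105) = -0.158970
Convexity effect: ½·C·(Δy)² = 0.5 × 331.8 × (0.0105)² = +0.018290475
ΔP/P ≈ -0.158970 + 0.018290475 = -0.140679525
ΔP ≈ 119.39 × (-0.140679525) = -16.79572848975.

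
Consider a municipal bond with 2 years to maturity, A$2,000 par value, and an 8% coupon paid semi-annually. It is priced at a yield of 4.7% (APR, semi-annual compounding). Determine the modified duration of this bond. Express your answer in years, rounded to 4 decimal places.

Periodic yield y = 0.0235. First find Macaulay duration:
  t   CF        PV=CF/(1+0.0235)^t    t·PV
  1        80.00        78.1632        78.1632
  2        80.00        76.3685       152.7370
  3        80.00        74.6151       223.8452
  4     2,080.00     1,895.4483     7,581.7933
  Σ                  2,124.5950     8,036.5386
P = 2,124.5950; Macaulay duration = 8,036.5386 / 2,124.5950 = 3.78262 half-year periods = 1.89131 years.
Modified duration = D_Mac / (1 + y) = 1.89131 / 1.0235 = 1.84789 years.

1.8479 years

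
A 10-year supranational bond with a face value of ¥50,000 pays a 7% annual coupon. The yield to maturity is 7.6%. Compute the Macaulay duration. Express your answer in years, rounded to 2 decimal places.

7.46 years

Periodic yield y = 0.076. Discount each cash flow and weight by its year:
  t   CF        PV=CF/(1+0.076)^t    t·PV
  1     3,500.00     3,252.7881     3,252.7881
  2     3,500.00     3,023.0373     6,046.0745
  3     3,500.00     2,809.5142     8,428.5426
  4     3,500.00     2,611.0727    10,444.2907
  5     3,500.00     2,426.6475    12,133.2373
  6     3,500.00     2,255.2486    13,531.4914
  7     3,500.00     2,095.9559    14,671.6914
  8     3,500.00     1,947.9144    15,583.3154
  9     3,500.00     1,810.3294    16,292.9645
  10   53,500.00    25,717.6374   257,176.3740
  Σ                 47,950.1454   357,560.7700
Price P = Σ PV = 47,950.1454.
Macaulay duration = Σ(t·PV) / P = 357,560.7700 / 47,950.1454 = 7.45693 years.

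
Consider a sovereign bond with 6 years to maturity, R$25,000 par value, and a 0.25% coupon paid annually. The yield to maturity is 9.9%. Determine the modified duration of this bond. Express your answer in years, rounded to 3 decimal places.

5.412 years

Periodic yield y = 0.099. First find Macaulay duration:
  t   CF        PV=CF/(1+0.099)^t    t·PV
  1        62.50        56.8699        56.8699
  2        62.50        51.7469       103.4939
  3        62.50        47.0855       141.2564
  4        62.50        42.8439       171.3757
  5        62.50        38.9845       194.9223
  6    25,062.50    14,224.5401    85,347.2409
  Σ                 14,462.0708    86,015.1591
P = 14,462.0708; Macaulay duration = 86,015.1591 / 14,462.0708 = 5.94764 years.
Modified duration = D_Mac / (1 + y) = 5.94764 / 1.099 = 5.41186 years.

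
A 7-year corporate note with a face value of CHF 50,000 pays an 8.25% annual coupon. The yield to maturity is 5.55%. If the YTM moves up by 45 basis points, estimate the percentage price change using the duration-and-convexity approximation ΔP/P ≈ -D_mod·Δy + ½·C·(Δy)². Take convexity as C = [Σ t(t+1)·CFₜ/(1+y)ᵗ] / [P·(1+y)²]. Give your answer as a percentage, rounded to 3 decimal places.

With y = 0.0555:
  t   CF        PV=CF/(1+0.0555)^t    t·PV        t(t+1)·PV
  1     4,125.00     3,908.1004     3,908.1004       7,816.2009
  2     4,125.00     3,702.6058     7,405.2116      22,215.6348
  3     4,125.00     3,507.9164    10,523.7493      42,094.9973
  4     4,125.00     3,323.4642    13,293.8567      66,469.2836
  5     4,125.00     3,148.7107    15,743.5537      94,461.3220
  6     4,125.00     2,983.1461    17,898.8767     125,292.1372
  7    54,125.00    37,084.3137   259,590.1957   2,076,721.5657
  Σ                 57,658.2574   328,363.5442   2,435,071.1415
P = 57,658.2574; D_Mac = 5.69500 yrs; D_mod = 5.39554 yrs; C = 37.90824.
Duration effect: -5.39554 × (+0.0045) = -0.024280
Convexity effect: 0.5 × 37.90824 × (0.0045)² = +0.0003838
ΔP/P ≈ -0.024280 + 0.0003838 = -0.023896 = -2.3896%.

-2.390%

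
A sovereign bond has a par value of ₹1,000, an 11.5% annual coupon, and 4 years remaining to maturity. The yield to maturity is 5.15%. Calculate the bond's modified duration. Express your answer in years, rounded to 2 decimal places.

3.31 years

Periodic yield y = 0.0515. First find Macaulay duration:
  t   CF        PV=CF/(1+0.0515)^t    t·PV
  1       115.00       109.3676       109.3676
  2       115.00       104.0110       208.0220
  3       115.00        98.9168       296.7504
  4     1,115.00       912.0901     3,648.3605
  Σ                  1,224.3855     4,262.5005
P = 1,224.3855; Macaulay duration = 4,262.5005 / 1,224.3855 = 3.48134 years.
Modified duration = D_Mac / (1 + y) = 3.48134 / 1.0515 = 3.31083 years.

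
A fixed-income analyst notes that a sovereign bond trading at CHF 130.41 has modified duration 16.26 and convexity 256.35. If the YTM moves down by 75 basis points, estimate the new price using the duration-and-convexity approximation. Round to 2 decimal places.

CHF 147.25

Duration effect: -D_mod·Δy = -16.26 × (-0.0075) = +0.121950
Convexity effect: ½·C·(Δy)² = 0.5 × 256.35 × (-0.0075)² = +0.00720984375
ΔP/P ≈ +0.121950 + 0.00720984375 = +0.12915984375
New price ≈ 130.41 × (1 + 0.12915984375) = 147.2537352234375.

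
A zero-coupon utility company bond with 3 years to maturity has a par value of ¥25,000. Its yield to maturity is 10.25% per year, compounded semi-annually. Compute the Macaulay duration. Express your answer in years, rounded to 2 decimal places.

A zero-coupon bond has a single cash flow at maturity, so its Macaulay duration equals its maturity: 3 years.
(Equivalently: 6 semi-annual periods ÷ 2 = 3 years.)

3.00 years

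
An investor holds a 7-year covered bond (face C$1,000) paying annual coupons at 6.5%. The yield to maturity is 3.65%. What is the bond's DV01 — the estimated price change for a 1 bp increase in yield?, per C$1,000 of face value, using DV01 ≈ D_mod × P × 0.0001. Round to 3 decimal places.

Periodic yield y = 0.0365.
  t   CF        PV=CF/(1+0.0365)^t    t·PV
  1        65.00        62.7110        62.7110
  2        65.00        60.5027       121.0054
  3        65.00        58.3721       175.1163
  4        65.00        56.3166       225.2662
  5        65.00        54.3334       271.6670
  6        65.00        52.4201       314.5204
  7     1,065.00       828.6373     5,800.4609
  Σ                  1,173.2931     6,970.7473
P = 1,173.2931; D_Mac = 5.94118 yrs; D_mod = 5.73196 yrs.
DV01 ≈ 5.73196 × 1,173.2931 × 0.0001 = 0.672527.

C$0.673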